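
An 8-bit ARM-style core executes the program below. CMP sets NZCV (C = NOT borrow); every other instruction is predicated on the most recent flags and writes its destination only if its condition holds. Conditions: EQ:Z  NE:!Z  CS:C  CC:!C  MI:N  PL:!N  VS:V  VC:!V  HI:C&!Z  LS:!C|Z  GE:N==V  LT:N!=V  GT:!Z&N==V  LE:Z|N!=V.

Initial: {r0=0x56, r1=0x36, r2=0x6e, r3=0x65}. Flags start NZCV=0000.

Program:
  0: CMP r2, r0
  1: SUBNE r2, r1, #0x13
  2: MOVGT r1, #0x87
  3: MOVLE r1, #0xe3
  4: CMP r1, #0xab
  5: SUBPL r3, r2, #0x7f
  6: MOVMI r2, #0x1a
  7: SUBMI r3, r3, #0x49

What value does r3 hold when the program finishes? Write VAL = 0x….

0: ✓ CMP  NZCV=0010
1: ✓ SUBNE  r2←0x23
2: ✓ MOVGT  r1←0x87
3: · MOVLE
4: ✓ CMP  NZCV=1000
5: · SUBPL
6: ✓ MOVMI  r2←0x1a
7: ✓ SUBMI  r3←0x1c

VAL = 0x1c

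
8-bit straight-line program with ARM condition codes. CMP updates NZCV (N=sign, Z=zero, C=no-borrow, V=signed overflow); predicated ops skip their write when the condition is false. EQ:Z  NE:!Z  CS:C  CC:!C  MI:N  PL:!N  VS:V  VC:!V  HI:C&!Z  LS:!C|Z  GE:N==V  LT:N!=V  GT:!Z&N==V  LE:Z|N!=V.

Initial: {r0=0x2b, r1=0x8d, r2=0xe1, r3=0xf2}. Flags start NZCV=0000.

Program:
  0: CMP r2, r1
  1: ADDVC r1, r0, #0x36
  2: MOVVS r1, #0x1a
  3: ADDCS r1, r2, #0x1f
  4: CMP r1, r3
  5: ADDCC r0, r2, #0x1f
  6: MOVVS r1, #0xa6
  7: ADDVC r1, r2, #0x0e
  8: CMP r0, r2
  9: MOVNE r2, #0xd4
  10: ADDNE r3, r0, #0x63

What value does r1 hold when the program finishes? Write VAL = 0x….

[0] flags=0010 → (cmp)
[1] flags=0010 VC?T → r1=0x61
[2] flags=0010 VS?F → skip
[3] flags=0010 CS?T → r1=0x00
[4] flags=0000 → (cmp)
[5] flags=0000 CC?T → r0=0x00
[6] flags=0000 VS?F → skip
[7] flags=0000 VC?T → r1=0xef
[8] flags=0000 → (cmp)
[9] flags=0000 NE?T → r2=0xd4
[10] flags=0000 NE?T → r3=0x63

VAL = 0xef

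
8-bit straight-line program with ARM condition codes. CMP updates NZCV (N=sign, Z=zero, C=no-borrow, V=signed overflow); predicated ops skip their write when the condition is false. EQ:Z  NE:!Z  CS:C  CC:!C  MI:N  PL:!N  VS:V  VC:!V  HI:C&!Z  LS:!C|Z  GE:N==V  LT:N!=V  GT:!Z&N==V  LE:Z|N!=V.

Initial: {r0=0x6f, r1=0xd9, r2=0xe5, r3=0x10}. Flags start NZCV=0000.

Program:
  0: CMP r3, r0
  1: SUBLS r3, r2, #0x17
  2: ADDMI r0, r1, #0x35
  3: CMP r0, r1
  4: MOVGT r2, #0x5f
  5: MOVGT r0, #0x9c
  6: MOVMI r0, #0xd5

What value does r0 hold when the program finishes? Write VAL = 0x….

[0] flags=1000 → (cmp)
[1] flags=1000 LS?T → r3=0xce
[2] flags=1000 MI?T → r0=0x0e
[3] flags=0000 → (cmp)
[4] flags=0000 GT?T → r2=0x5f
[5] flags=0000 GT?T → r0=0x9c
[6] flags=0000 MI?F → skip

VAL = 0x9c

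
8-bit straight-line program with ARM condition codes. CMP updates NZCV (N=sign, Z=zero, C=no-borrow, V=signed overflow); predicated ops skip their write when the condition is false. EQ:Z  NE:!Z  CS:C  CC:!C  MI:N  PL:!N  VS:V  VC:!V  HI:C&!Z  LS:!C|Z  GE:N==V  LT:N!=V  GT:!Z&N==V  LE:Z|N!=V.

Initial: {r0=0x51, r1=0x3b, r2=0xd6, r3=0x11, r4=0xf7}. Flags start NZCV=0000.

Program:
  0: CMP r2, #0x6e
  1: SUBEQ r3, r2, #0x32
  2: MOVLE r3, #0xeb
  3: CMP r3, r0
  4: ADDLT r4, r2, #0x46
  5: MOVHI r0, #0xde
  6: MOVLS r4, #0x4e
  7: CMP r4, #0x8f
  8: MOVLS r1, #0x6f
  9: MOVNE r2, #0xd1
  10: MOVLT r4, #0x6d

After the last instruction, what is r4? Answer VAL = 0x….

[0] flags=0011 → (cmp)
[1] flags=0011 EQ?F → skip
[2] flags=0011 LE?T → r3=0xeb
[3] flags=1010 → (cmp)
[4] flags=1010 LT?T → r4=0x1c
[5] flags=1010 HI?T → r0=0xde
[6] flags=1010 LS?F → skip
[7] flags=1001 → (cmp)
[8] flags=1001 LS?T → r1=0x6f
[9] flags=1001 NE?T → r2=0xd1
[10] flags=1001 LT?F → skip

VAL = 0x1c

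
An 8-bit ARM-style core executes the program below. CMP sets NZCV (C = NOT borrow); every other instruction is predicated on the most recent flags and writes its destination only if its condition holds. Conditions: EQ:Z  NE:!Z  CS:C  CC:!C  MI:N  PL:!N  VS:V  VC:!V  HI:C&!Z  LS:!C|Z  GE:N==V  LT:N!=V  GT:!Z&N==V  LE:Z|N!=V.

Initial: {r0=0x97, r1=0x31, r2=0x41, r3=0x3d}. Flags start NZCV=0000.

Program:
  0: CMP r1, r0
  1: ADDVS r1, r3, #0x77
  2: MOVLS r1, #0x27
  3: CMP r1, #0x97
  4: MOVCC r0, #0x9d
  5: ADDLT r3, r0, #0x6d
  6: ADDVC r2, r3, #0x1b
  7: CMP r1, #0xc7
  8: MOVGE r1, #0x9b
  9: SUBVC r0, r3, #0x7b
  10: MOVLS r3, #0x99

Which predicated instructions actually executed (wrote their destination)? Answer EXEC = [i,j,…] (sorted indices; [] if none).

EXEC = [1,2,4,8,9,10]

0: ✓ CMP  NZCV=1001
1: ✓ ADDVS  r1←0xb4
2: ✓ MOVLS  r1←0x27
3: ✓ CMP  NZCV=1001
4: ✓ MOVCC  r0←0x9d
5: · ADDLT
6: · ADDVC
7: ✓ CMP  NZCV=0000
8: ✓ MOVGE  r1←0x9b
9: ✓ SUBVC  r0←0xc2
10: ✓ MOVLS  r3←0x99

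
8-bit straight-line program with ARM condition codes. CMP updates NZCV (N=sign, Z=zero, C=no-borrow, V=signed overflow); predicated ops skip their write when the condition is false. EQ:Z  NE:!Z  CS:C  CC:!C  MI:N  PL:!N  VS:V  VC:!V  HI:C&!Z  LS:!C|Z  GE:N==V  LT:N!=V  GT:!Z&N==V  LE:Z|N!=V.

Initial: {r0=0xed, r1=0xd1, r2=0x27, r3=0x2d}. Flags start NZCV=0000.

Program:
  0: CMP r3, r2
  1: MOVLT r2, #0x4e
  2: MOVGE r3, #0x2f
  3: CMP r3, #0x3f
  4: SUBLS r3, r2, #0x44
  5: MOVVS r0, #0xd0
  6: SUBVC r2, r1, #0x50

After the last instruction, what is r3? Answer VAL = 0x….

VAL = 0xe3

[0] flags=0010 → (cmp)
[1] flags=0010 LT?F → skip
[2] flags=0010 GE?T → r3=0x2f
[3] flags=1000 → (cmp)
[4] flags=1000 LS?T → r3=0xe3
[5] flags=1000 VS?F → skip
[6] flags=1000 VC?T → r2=0x81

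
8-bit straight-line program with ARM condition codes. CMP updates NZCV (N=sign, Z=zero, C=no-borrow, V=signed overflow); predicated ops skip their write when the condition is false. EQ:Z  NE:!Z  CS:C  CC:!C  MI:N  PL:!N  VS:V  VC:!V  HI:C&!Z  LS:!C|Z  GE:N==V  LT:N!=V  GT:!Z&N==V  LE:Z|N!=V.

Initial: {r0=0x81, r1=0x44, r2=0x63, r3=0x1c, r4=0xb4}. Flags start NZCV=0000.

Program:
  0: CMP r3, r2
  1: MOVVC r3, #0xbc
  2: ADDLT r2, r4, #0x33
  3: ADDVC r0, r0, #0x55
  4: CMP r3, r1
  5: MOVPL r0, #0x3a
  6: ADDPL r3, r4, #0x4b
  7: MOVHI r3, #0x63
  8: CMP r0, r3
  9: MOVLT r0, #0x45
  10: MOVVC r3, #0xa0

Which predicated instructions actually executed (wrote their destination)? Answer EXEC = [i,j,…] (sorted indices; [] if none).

0: ✓ CMP  NZCV=1000
1: ✓ MOVVC  r3←0xbc
2: ✓ ADDLT  r2←0xe7
3: ✓ ADDVC  r0←0xd6
4: ✓ CMP  NZCV=0011
5: ✓ MOVPL  r0←0x3a
6: ✓ ADDPL  r3←0xff
7: ✓ MOVHI  r3←0x63
8: ✓ CMP  NZCV=1000
9: ✓ MOVLT  r0←0x45
10: ✓ MOVVC  r3←0xa0

EXEC = [1,2,3,5,6,7,9,10]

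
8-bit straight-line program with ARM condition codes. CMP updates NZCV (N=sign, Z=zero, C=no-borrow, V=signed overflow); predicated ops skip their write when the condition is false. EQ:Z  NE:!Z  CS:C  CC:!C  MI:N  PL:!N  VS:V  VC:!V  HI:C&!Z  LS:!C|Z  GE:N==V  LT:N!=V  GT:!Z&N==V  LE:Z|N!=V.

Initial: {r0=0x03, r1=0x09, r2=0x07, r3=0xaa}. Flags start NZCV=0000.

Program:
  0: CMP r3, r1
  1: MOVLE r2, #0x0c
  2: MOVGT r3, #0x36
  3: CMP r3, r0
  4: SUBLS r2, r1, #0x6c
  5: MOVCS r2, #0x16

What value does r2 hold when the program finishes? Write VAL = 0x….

VAL = 0x16

0: ✓ CMP  NZCV=1010
1: ✓ MOVLE  r2←0x0c
2: · MOVGT
3: ✓ CMP  NZCV=1010
4: · SUBLS
5: ✓ MOVCS  r2←0x16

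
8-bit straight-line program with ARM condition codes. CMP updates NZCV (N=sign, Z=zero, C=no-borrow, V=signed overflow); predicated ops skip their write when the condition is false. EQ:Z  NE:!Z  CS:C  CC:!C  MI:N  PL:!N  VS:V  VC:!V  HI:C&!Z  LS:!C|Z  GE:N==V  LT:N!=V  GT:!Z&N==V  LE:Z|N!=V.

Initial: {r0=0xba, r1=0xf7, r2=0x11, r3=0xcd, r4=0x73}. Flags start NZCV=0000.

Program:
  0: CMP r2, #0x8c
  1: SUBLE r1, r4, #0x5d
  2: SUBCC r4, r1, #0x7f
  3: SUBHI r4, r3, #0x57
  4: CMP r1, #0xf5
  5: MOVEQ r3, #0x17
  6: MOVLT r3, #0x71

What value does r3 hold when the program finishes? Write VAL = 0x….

VAL = 0xcd

0: ✓ CMP  NZCV=1001
1: · SUBLE
2: ✓ SUBCC  r4←0x78
3: · SUBHI
4: ✓ CMP  NZCV=0010
5: · MOVEQ
6: · MOVLT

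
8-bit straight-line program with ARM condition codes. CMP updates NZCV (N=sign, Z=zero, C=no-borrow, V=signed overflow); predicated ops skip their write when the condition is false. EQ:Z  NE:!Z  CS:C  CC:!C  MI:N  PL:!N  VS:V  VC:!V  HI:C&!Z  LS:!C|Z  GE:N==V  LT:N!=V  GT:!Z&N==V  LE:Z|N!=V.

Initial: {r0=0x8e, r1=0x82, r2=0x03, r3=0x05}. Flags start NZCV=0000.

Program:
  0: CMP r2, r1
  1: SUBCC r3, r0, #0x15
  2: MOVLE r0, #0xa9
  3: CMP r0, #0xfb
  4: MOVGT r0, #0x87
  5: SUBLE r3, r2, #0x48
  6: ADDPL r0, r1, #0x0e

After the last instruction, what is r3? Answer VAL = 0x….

VAL = 0xbb

0: ✓ CMP  NZCV=1001
1: ✓ SUBCC  r3←0x79
2: · MOVLE
3: ✓ CMP  NZCV=1000
4: · MOVGT
5: ✓ SUBLE  r3←0xbb
6: · ADDPL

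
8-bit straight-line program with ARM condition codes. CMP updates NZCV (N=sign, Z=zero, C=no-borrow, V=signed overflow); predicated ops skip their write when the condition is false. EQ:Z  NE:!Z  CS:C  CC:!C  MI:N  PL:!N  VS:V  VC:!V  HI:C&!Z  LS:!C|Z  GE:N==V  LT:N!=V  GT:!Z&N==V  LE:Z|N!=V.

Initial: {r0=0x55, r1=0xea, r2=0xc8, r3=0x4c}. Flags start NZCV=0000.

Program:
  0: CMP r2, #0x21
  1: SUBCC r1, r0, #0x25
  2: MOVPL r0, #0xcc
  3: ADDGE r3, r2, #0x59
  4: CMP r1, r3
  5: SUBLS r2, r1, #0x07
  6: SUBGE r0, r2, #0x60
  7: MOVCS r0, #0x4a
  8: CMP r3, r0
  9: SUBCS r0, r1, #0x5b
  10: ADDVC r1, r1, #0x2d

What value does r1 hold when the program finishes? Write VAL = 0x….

[0] flags=1010 → (cmp)
[1] flags=1010 CC?F → skip
[2] flags=1010 PL?F → skip
[3] flags=1010 GE?F → skip
[4] flags=1010 → (cmp)
[5] flags=1010 LS?F → skip
[6] flags=1010 GE?F → skip
[7] flags=1010 CS?T → r0=0x4a
[8] flags=0010 → (cmp)
[9] flags=0010 CS?T → r0=0x8f
[10] flags=0010 VC?T → r1=0x17

VAL = 0x17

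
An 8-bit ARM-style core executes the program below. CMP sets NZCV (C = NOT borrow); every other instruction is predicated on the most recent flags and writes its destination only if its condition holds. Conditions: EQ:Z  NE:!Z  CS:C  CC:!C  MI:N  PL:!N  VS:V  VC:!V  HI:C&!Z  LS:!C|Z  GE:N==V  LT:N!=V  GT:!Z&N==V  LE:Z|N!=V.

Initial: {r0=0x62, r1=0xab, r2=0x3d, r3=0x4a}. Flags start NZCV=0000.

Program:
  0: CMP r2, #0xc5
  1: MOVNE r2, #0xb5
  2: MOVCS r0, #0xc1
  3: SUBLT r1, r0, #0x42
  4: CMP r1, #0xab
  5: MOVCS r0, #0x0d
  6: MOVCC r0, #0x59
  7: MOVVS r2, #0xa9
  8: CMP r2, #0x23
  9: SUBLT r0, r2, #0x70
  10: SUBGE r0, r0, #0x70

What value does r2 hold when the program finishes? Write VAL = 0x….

VAL = 0xb5

[0] flags=0000 → (cmp)
[1] flags=0000 NE?T → r2=0xb5
[2] flags=0000 CS?F → skip
[3] flags=0000 LT?F → skip
[4] flags=0110 → (cmp)
[5] flags=0110 CS?T → r0=0x0d
[6] flags=0110 CC?F → skip
[7] flags=0110 VS?F → skip
[8] flags=1010 → (cmp)
[9] flags=1010 LT?T → r0=0x45
[10] flags=1010 GE?F → skip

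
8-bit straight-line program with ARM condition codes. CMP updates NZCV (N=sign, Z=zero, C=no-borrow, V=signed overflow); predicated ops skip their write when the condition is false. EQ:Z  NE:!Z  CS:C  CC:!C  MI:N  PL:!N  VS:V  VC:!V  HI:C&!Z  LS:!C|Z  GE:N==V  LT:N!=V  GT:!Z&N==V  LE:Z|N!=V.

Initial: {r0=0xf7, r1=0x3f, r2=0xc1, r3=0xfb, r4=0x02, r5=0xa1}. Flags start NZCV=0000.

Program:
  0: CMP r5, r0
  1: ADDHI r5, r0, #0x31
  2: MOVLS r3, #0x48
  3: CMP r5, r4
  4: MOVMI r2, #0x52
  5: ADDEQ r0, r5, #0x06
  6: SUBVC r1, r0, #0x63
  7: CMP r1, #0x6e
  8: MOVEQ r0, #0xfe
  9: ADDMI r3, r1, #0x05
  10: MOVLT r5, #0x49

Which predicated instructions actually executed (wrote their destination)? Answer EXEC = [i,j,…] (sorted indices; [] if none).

EXEC = [2,4,6,10]

0: ✓ CMP  NZCV=1000
1: · ADDHI
2: ✓ MOVLS  r3←0x48
3: ✓ CMP  NZCV=1010
4: ✓ MOVMI  r2←0x52
5: · ADDEQ
6: ✓ SUBVC  r1←0x94
7: ✓ CMP  NZCV=0011
8: · MOVEQ
9: · ADDMI
10: ✓ MOVLT  r5←0x49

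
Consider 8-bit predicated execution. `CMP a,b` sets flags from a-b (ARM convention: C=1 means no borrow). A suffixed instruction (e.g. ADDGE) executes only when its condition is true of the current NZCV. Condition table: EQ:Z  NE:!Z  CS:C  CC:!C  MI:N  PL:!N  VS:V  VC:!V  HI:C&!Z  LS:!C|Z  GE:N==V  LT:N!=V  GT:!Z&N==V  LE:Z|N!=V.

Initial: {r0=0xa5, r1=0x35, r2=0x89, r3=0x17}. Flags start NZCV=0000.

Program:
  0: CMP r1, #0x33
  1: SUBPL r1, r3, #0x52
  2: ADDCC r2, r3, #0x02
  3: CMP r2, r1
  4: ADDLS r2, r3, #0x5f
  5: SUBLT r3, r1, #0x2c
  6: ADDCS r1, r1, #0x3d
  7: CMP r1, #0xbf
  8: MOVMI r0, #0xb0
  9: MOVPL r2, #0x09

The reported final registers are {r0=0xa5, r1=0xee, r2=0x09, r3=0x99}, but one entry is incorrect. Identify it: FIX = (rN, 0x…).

0: ✓ CMP  NZCV=0010
1: ✓ SUBPL  r1←0xc5
2: · ADDCC
3: ✓ CMP  NZCV=1000
4: ✓ ADDLS  r2←0x76
5: ✓ SUBLT  r3←0x99
6: · ADDCS
7: ✓ CMP  NZCV=0010
8: · MOVMI
9: ✓ MOVPL  r2←0x09

FIX = (r1, 0xc5)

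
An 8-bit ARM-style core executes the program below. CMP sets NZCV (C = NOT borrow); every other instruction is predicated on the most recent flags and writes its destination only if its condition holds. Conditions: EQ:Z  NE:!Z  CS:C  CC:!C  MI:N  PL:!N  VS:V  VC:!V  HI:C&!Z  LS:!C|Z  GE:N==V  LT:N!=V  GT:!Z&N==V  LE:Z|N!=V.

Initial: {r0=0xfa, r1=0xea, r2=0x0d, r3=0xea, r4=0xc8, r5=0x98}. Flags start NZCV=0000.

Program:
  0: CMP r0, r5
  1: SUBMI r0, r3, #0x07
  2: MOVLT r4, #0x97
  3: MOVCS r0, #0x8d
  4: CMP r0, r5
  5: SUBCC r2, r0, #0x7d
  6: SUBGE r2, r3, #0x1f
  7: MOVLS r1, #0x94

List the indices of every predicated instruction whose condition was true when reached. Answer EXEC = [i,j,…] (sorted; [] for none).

EXEC = [3,5,7]

[0] flags=0010 → (cmp)
[1] flags=0010 MI?F → skip
[2] flags=0010 LT?F → skip
[3] flags=0010 CS?T → r0=0x8d
[4] flags=1000 → (cmp)
[5] flags=1000 CC?T → r2=0x10
[6] flags=1000 GE?F → skip
[7] flags=1000 LS?T → r1=0x94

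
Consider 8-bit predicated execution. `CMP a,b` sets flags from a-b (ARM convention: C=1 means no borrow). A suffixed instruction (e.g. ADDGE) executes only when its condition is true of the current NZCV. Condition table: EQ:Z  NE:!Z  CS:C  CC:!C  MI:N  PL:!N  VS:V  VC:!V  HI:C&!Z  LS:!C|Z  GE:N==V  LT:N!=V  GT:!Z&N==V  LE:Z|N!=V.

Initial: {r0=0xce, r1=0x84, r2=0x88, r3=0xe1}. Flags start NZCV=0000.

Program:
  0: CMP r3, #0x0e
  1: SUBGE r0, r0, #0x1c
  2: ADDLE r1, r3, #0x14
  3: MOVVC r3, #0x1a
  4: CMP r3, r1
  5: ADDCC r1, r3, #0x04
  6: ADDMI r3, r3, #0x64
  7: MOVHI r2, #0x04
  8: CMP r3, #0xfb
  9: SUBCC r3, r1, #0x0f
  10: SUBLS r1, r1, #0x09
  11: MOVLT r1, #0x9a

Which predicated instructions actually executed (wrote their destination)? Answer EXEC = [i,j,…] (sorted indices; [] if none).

[0] flags=1010 → (cmp)
[1] flags=1010 GE?F → skip
[2] flags=1010 LE?T → r1=0xf5
[3] flags=1010 VC?T → r3=0x1a
[4] flags=0000 → (cmp)
[5] flags=0000 CC?T → r1=0x1e
[6] flags=0000 MI?F → skip
[7] flags=0000 HI?F → skip
[8] flags=0000 → (cmp)
[9] flags=0000 CC?T → r3=0x0f
[10] flags=0000 LS?T → r1=0x15
[11] flags=0000 LT?F → skip

EXEC = [2,3,5,9,10]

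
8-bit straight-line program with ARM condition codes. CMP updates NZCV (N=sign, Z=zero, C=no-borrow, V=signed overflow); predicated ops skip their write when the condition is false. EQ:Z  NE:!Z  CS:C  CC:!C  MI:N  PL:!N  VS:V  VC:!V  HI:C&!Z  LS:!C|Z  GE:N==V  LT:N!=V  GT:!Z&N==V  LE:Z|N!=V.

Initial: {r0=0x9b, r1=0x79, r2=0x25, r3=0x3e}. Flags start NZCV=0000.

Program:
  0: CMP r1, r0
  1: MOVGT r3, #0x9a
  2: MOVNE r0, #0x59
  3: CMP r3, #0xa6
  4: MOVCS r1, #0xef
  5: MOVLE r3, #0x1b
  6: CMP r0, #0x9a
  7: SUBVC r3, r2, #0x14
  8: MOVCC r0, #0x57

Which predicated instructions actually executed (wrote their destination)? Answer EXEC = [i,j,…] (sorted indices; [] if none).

[0] flags=1001 → (cmp)
[1] flags=1001 GT?T → r3=0x9a
[2] flags=1001 NE?T → r0=0x59
[3] flags=1000 → (cmp)
[4] flags=1000 CS?F → skip
[5] flags=1000 LE?T → r3=0x1b
[6] flags=1001 → (cmp)
[7] flags=1001 VC?F → skip
[8] flags=1001 CC?T → r0=0x57

EXEC = [1,2,5,8]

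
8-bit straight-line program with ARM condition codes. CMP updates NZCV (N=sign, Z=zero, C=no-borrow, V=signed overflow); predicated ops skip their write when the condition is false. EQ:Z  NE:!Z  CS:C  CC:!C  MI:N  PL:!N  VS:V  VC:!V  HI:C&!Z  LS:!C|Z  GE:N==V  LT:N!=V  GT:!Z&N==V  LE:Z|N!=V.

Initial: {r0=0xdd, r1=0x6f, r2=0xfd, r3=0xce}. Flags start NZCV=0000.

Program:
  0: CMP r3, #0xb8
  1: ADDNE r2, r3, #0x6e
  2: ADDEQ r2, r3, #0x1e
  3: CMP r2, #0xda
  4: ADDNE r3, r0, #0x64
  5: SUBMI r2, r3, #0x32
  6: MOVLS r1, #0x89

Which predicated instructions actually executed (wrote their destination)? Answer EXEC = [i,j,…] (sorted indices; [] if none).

[0] flags=0010 → (cmp)
[1] flags=0010 NE?T → r2=0x3c
[2] flags=0010 EQ?F → skip
[3] flags=0000 → (cmp)
[4] flags=0000 NE?T → r3=0x41
[5] flags=0000 MI?F → skip
[6] flags=0000 LS?T → r1=0x89

EXEC = [1,4,6]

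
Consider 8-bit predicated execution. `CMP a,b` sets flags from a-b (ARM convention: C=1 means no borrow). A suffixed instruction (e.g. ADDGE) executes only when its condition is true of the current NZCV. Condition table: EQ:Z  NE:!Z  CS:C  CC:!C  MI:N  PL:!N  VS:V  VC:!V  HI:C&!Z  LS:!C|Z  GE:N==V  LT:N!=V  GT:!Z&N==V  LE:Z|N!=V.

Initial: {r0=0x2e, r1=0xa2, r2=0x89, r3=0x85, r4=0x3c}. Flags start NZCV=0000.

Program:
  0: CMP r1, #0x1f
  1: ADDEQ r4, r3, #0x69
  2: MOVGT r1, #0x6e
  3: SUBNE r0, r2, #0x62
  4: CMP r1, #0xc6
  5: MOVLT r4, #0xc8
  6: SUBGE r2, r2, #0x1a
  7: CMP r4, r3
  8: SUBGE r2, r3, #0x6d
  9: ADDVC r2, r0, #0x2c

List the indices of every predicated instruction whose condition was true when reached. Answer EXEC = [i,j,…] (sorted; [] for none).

EXEC = [3,5,8,9]

[0] flags=1010 → (cmp)
[1] flags=1010 EQ?F → skip
[2] flags=1010 GT?F → skip
[3] flags=1010 NE?T → r0=0x27
[4] flags=1000 → (cmp)
[5] flags=1000 LT?T → r4=0xc8
[6] flags=1000 GE?F → skip
[7] flags=0010 → (cmp)
[8] flags=0010 GE?T → r2=0x18
[9] flags=0010 VC?T → r2=0x53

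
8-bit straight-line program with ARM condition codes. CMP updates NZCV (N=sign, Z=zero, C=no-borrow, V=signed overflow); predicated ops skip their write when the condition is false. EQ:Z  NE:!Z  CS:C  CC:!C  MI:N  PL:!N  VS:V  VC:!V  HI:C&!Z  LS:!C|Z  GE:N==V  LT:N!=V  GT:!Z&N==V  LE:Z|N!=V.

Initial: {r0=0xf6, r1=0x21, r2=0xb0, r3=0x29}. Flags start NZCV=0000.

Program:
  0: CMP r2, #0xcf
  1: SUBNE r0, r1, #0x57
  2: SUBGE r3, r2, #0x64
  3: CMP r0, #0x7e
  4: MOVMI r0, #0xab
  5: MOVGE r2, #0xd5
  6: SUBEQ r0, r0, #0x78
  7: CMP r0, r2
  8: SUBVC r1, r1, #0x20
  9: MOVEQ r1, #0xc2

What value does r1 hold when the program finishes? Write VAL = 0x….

0: ✓ CMP  NZCV=1000
1: ✓ SUBNE  r0←0xca
2: · SUBGE
3: ✓ CMP  NZCV=0011
4: · MOVMI
5: · MOVGE
6: · SUBEQ
7: ✓ CMP  NZCV=0010
8: ✓ SUBVC  r1←0x01
9: · MOVEQ

VAL = 0x01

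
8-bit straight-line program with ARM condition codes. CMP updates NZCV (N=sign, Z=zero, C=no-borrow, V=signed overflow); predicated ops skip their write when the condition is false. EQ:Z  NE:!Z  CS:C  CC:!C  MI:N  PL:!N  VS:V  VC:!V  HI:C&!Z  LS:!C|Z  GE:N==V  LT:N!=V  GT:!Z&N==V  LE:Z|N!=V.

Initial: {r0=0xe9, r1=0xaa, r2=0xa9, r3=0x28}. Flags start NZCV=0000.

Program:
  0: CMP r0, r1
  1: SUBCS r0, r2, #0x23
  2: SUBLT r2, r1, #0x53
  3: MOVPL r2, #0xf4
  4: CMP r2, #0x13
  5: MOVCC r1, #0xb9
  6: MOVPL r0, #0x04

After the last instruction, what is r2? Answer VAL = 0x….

VAL = 0xf4

[0] flags=0010 → (cmp)
[1] flags=0010 CS?T → r0=0x86
[2] flags=0010 LT?F → skip
[3] flags=0010 PL?T → r2=0xf4
[4] flags=1010 → (cmp)
[5] flags=1010 CC?F → skip
[6] flags=1010 PL?F → skip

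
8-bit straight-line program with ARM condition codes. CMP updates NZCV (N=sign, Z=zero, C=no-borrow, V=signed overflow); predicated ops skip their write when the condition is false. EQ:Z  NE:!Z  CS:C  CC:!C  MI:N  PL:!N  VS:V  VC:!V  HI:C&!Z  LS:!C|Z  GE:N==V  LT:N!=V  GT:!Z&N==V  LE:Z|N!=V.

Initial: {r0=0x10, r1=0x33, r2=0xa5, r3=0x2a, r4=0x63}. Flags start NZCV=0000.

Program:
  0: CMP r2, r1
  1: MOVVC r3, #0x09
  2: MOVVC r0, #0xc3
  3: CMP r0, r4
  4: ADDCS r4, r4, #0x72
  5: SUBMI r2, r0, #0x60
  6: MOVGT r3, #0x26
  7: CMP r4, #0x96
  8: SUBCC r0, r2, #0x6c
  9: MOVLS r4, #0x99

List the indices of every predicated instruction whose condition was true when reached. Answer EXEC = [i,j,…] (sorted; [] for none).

0: ✓ CMP  NZCV=0011
1: · MOVVC
2: · MOVVC
3: ✓ CMP  NZCV=1000
4: · ADDCS
5: ✓ SUBMI  r2←0xb0
6: · MOVGT
7: ✓ CMP  NZCV=1001
8: ✓ SUBCC  r0←0x44
9: ✓ MOVLS  r4←0x99

EXEC = [5,8,9]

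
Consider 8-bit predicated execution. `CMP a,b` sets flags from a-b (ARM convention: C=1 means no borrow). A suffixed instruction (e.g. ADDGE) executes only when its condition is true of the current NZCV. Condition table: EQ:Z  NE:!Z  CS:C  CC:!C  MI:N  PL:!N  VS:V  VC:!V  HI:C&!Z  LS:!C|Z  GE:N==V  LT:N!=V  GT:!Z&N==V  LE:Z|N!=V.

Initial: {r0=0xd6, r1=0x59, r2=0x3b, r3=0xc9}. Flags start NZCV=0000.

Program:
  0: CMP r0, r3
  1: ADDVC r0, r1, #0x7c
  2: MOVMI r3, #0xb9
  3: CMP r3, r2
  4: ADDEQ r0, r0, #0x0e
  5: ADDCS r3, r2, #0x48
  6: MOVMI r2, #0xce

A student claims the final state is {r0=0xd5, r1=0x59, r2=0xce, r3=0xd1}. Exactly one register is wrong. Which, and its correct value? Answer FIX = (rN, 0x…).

FIX = (r3, 0x83)

0: ✓ CMP  NZCV=0010
1: ✓ ADDVC  r0←0xd5
2: · MOVMI
3: ✓ CMP  NZCV=1010
4: · ADDEQ
5: ✓ ADDCS  r3←0x83
6: ✓ MOVMI  r2←0xce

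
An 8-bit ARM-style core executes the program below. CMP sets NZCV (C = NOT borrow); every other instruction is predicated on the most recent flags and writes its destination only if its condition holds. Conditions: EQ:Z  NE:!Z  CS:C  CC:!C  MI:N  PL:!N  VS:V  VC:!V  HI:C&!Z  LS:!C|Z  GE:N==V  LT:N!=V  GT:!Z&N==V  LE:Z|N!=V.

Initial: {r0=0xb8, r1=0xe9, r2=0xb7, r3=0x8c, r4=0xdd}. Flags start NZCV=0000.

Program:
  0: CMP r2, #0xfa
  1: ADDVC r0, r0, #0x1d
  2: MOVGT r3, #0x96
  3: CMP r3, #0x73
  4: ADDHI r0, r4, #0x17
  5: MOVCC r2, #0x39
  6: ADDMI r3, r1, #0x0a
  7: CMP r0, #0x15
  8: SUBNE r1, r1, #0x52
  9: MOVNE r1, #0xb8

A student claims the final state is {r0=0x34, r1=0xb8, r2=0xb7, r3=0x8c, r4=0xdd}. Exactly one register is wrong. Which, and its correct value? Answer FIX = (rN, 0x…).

0: ✓ CMP  NZCV=1000
1: ✓ ADDVC  r0←0xd5
2: · MOVGT
3: ✓ CMP  NZCV=0011
4: ✓ ADDHI  r0←0xf4
5: · MOVCC
6: · ADDMI
7: ✓ CMP  NZCV=1010
8: ✓ SUBNE  r1←0x97
9: ✓ MOVNE  r1←0xb8

FIX = (r0, 0xf4)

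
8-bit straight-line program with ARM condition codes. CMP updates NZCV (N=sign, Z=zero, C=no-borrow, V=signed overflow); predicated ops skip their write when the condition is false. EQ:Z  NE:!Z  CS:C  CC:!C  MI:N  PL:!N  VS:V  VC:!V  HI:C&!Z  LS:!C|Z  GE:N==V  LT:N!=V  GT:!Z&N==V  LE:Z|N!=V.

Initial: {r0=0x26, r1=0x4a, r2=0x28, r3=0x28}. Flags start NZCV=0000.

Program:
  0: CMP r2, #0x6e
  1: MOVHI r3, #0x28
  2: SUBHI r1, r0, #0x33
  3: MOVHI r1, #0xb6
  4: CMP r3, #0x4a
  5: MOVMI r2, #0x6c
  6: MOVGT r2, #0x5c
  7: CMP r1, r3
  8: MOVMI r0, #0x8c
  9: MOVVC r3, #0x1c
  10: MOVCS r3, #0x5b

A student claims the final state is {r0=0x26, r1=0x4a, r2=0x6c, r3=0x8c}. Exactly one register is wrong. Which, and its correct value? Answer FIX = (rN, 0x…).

FIX = (r3, 0x5b)

[0] flags=1000 → (cmp)
[1] flags=1000 HI?F → skip
[2] flags=1000 HI?F → skip
[3] flags=1000 HI?F → skip
[4] flags=1000 → (cmp)
[5] flags=1000 MI?T → r2=0x6c
[6] flags=1000 GT?F → skip
[7] flags=0010 → (cmp)
[8] flags=0010 MI?F → skip
[9] flags=0010 VC?T → r3=0x1c
[10] flags=0010 CS?T → r3=0x5b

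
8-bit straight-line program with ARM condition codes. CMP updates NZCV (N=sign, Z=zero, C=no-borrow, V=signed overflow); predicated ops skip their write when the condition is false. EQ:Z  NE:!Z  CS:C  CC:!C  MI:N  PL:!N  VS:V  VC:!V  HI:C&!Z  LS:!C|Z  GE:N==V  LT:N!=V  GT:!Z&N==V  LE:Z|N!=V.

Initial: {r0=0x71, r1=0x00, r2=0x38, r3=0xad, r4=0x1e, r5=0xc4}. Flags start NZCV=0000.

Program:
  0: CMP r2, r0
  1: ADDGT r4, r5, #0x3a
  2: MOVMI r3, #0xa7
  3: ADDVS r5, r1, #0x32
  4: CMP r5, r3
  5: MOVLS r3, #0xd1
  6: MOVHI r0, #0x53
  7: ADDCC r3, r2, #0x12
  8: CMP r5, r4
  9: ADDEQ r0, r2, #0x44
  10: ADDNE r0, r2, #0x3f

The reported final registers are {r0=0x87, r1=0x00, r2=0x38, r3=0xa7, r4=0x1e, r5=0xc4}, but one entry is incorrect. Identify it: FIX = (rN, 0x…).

0: ✓ CMP  NZCV=1000
1: · ADDGT
2: ✓ MOVMI  r3←0xa7
3: · ADDVS
4: ✓ CMP  NZCV=0010
5: · MOVLS
6: ✓ MOVHI  r0←0x53
7: · ADDCC
8: ✓ CMP  NZCV=1010
9: · ADDEQ
10: ✓ ADDNE  r0←0x77

FIX = (r0, 0x77)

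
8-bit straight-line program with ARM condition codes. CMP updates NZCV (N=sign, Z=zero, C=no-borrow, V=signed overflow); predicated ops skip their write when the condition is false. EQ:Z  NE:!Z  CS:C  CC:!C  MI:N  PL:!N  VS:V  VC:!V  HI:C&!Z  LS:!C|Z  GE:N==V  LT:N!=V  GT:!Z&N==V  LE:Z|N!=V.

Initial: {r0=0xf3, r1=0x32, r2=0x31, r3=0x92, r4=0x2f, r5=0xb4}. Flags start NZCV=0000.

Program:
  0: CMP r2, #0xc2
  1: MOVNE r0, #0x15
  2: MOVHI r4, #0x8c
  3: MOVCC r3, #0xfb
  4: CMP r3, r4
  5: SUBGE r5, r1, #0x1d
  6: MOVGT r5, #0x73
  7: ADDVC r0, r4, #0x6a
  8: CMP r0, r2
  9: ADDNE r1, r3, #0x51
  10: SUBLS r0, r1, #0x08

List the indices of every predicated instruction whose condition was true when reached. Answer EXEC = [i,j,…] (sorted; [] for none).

EXEC = [1,3,7,9]

[0] flags=0000 → (cmp)
[1] flags=0000 NE?T → r0=0x15
[2] flags=0000 HI?F → skip
[3] flags=0000 CC?T → r3=0xfb
[4] flags=1010 → (cmp)
[5] flags=1010 GE?F → skip
[6] flags=1010 GT?F → skip
[7] flags=1010 VC?T → r0=0x99
[8] flags=0011 → (cmp)
[9] flags=0011 NE?T → r1=0x4c
[10] flags=0011 LS?F → skip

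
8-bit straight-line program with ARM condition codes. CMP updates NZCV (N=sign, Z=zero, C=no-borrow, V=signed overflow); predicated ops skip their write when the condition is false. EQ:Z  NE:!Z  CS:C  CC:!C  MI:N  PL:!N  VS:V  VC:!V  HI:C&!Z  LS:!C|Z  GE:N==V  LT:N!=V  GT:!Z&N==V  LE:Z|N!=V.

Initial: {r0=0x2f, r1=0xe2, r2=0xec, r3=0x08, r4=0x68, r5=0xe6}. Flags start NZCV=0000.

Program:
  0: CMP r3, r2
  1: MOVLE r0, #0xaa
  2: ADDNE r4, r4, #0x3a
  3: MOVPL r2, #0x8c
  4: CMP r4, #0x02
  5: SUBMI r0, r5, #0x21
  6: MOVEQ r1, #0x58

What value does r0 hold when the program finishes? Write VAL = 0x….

VAL = 0xc5

[0] flags=0000 → (cmp)
[1] flags=0000 LE?F → skip
[2] flags=0000 NE?T → r4=0xa2
[3] flags=0000 PL?T → r2=0x8c
[4] flags=1010 → (cmp)
[5] flags=1010 MI?T → r0=0xc5
[6] flags=1010 EQ?F → skip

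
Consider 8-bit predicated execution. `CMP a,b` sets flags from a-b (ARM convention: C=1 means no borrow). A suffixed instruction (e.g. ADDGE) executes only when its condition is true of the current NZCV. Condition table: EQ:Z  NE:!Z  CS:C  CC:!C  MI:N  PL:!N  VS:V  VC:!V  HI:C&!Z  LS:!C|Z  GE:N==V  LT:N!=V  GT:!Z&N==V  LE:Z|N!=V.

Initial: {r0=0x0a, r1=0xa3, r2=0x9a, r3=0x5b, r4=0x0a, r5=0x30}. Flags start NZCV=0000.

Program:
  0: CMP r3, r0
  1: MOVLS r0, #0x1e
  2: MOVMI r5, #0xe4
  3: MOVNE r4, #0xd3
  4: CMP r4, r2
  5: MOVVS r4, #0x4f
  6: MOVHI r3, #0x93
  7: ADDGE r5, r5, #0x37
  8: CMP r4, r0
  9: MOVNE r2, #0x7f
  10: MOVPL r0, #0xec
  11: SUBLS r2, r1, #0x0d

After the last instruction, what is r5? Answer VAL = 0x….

VAL = 0x67

0: ✓ CMP  NZCV=0010
1: · MOVLS
2: · MOVMI
3: ✓ MOVNE  r4←0xd3
4: ✓ CMP  NZCV=0010
5: · MOVVS
6: ✓ MOVHI  r3←0x93
7: ✓ ADDGE  r5←0x67
8: ✓ CMP  NZCV=1010
9: ✓ MOVNE  r2←0x7f
10: · MOVPL
11: · SUBLS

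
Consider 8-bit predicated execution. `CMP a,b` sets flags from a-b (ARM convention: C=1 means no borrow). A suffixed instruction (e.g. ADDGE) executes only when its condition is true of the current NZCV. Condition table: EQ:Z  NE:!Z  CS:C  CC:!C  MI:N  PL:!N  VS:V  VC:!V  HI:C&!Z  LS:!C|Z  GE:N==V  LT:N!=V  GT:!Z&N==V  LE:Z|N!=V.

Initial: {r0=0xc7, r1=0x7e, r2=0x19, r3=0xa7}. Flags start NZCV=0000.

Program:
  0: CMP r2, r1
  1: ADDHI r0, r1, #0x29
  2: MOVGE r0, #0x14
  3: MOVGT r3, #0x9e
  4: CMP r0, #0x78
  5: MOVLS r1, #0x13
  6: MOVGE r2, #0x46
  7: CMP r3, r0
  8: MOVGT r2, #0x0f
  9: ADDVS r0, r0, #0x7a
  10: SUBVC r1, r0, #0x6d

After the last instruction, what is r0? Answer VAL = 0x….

VAL = 0xc7

[0] flags=1000 → (cmp)
[1] flags=1000 HI?F → skip
[2] flags=1000 GE?F → skip
[3] flags=1000 GT?F → skip
[4] flags=0011 → (cmp)
[5] flags=0011 LS?F → skip
[6] flags=0011 GE?F → skip
[7] flags=1000 → (cmp)
[8] flags=1000 GT?F → skip
[9] flags=1000 VS?F → skip
[10] flags=1000 VC?T → r1=0x5a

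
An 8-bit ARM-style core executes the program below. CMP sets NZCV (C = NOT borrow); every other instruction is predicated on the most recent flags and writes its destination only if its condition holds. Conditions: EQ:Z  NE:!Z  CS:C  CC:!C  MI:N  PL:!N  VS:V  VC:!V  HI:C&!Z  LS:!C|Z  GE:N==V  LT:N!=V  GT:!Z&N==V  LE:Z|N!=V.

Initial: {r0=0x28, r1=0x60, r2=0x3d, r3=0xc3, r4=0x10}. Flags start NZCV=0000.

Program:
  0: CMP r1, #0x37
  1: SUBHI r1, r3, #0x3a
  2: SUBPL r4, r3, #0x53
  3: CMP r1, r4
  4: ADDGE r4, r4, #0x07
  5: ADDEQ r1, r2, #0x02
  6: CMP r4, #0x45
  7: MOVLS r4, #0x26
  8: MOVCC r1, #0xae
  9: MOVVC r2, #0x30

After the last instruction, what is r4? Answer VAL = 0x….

[0] flags=0010 → (cmp)
[1] flags=0010 HI?T → r1=0x89
[2] flags=0010 PL?T → r4=0x70
[3] flags=0011 → (cmp)
[4] flags=0011 GE?F → skip
[5] flags=0011 EQ?F → skip
[6] flags=0010 → (cmp)
[7] flags=0010 LS?F → skip
[8] flags=0010 CC?F → skip
[9] flags=0010 VC?T → r2=0x30

VAL = 0x70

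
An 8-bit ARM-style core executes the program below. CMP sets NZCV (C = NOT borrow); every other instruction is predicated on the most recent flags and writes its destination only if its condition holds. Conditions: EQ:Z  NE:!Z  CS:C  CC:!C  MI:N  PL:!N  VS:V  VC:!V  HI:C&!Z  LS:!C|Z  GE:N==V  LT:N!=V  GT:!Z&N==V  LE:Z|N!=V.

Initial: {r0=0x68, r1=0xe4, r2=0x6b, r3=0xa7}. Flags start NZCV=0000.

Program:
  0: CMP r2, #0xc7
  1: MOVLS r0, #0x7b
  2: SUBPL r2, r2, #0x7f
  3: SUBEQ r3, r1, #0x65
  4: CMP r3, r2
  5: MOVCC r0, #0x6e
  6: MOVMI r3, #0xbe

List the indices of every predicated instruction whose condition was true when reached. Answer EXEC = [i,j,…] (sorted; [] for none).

[0] flags=1001 → (cmp)
[1] flags=1001 LS?T → r0=0x7b
[2] flags=1001 PL?F → skip
[3] flags=1001 EQ?F → skip
[4] flags=0011 → (cmp)
[5] flags=0011 CC?F → skip
[6] flags=0011 MI?F → skip

EXEC = [1]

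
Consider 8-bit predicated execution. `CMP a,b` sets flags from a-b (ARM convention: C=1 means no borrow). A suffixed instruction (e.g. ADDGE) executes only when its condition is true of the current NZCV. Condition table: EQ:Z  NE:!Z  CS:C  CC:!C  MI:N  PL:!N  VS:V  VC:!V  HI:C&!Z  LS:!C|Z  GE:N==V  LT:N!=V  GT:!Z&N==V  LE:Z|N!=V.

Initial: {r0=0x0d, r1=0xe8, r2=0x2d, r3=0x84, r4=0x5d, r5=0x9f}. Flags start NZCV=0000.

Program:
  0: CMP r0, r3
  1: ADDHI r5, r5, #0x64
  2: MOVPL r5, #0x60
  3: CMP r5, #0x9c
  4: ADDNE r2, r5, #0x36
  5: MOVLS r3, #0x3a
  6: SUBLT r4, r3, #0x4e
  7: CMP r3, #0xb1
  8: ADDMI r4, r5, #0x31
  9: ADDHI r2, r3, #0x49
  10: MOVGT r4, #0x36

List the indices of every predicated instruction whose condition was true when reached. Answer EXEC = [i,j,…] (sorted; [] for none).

[0] flags=1001 → (cmp)
[1] flags=1001 HI?F → skip
[2] flags=1001 PL?F → skip
[3] flags=0010 → (cmp)
[4] flags=0010 NE?T → r2=0xd5
[5] flags=0010 LS?F → skip
[6] flags=0010 LT?F → skip
[7] flags=1000 → (cmp)
[8] flags=1000 MI?T → r4=0xd0
[9] flags=1000 HI?F → skip
[10] flags=1000 GT?F → skip

EXEC = [4,8]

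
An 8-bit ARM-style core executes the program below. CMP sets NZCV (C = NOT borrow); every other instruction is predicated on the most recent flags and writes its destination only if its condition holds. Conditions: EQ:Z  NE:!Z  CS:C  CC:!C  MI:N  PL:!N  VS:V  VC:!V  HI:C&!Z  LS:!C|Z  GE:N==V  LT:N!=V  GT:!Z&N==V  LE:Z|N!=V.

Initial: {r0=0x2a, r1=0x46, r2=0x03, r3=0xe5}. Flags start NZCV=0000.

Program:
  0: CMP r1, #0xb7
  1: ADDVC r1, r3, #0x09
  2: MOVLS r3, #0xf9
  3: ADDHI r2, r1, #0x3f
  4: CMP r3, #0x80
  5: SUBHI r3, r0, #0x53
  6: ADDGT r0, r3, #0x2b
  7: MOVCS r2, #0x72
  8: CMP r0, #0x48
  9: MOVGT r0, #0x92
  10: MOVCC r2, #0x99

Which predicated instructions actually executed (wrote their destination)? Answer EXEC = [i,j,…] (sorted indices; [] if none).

[0] flags=1001 → (cmp)
[1] flags=1001 VC?F → skip
[2] flags=1001 LS?T → r3=0xf9
[3] flags=1001 HI?F → skip
[4] flags=0010 → (cmp)
[5] flags=0010 HI?T → r3=0xd7
[6] flags=0010 GT?T → r0=0x02
[7] flags=0010 CS?T → r2=0x72
[8] flags=1000 → (cmp)
[9] flags=1000 GT?F → skip
[10] flags=1000 CC?T → r2=0x99

EXEC = [2,5,6,7,10]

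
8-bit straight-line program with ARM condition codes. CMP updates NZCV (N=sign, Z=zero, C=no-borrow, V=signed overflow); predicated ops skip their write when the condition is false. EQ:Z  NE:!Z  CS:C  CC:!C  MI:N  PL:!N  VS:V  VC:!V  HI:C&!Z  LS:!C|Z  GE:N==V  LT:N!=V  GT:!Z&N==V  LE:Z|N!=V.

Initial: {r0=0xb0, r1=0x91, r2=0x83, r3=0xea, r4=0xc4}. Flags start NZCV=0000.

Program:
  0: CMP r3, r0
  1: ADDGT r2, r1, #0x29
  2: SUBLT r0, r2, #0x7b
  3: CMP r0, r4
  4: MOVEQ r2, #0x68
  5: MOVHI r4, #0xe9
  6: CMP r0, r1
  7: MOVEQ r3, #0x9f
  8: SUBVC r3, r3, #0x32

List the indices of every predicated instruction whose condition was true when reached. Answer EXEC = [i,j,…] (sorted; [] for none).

EXEC = [1,8]

[0] flags=0010 → (cmp)
[1] flags=0010 GT?T → r2=0xba
[2] flags=0010 LT?F → skip
[3] flags=1000 → (cmp)
[4] flags=1000 EQ?F → skip
[5] flags=1000 HI?F → skip
[6] flags=0010 → (cmp)
[7] flags=0010 EQ?F → skip
[8] flags=0010 VC?T → r3=0xb8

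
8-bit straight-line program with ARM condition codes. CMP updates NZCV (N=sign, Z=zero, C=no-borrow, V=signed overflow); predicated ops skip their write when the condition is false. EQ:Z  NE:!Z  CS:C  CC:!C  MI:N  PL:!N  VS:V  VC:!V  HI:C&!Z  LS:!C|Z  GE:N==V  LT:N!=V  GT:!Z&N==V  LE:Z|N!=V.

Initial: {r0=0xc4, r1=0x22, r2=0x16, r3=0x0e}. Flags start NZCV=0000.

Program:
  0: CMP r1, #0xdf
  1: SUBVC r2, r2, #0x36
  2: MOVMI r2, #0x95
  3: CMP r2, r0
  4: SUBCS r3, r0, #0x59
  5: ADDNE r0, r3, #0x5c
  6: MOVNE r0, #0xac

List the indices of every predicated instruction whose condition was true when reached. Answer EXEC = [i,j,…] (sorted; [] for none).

EXEC = [1,4,5,6]

[0] flags=0000 → (cmp)
[1] flags=0000 VC?T → r2=0xe0
[2] flags=0000 MI?F → skip
[3] flags=0010 → (cmp)
[4] flags=0010 CS?T → r3=0x6b
[5] flags=0010 NE?T → r0=0xc7
[6] flags=0010 NE?T → r0=0xac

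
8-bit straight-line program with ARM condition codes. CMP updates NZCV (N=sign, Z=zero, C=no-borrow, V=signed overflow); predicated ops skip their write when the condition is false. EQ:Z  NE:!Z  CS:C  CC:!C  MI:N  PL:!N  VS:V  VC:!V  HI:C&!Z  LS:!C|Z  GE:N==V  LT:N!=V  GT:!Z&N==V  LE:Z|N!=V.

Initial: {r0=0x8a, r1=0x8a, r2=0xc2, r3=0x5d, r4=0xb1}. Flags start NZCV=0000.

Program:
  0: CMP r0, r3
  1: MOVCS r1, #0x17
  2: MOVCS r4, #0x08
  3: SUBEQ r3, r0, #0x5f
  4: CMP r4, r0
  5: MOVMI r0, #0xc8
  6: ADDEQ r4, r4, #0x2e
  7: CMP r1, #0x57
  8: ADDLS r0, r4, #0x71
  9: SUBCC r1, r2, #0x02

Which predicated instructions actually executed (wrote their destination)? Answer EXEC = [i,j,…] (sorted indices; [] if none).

EXEC = [1,2,8,9]

[0] flags=0011 → (cmp)
[1] flags=0011 CS?T → r1=0x17
[2] flags=0011 CS?T → r4=0x08
[3] flags=0011 EQ?F → skip
[4] flags=0000 → (cmp)
[5] flags=0000 MI?F → skip
[6] flags=0000 EQ?F → skip
[7] flags=1000 → (cmp)
[8] flags=1000 LS?T → r0=0x79
[9] flags=1000 CC?T → r1=0xc0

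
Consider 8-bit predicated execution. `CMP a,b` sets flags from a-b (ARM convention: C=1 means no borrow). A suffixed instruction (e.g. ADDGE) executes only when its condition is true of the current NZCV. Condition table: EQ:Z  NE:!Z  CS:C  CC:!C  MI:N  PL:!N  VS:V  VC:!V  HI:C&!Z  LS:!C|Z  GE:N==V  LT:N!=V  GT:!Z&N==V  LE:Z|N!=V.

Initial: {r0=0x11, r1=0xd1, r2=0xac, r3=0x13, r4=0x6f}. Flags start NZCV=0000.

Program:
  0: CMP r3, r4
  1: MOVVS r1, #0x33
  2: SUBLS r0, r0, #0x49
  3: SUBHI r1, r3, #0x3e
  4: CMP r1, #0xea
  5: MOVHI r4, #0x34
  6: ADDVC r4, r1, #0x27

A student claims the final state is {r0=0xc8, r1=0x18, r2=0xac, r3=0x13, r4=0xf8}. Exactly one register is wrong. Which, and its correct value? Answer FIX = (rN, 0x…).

FIX = (r1, 0xd1)

0: ✓ CMP  NZCV=1000
1: · MOVVS
2: ✓ SUBLS  r0←0xc8
3: · SUBHI
4: ✓ CMP  NZCV=1000
5: · MOVHI
6: ✓ ADDVC  r4←0xf8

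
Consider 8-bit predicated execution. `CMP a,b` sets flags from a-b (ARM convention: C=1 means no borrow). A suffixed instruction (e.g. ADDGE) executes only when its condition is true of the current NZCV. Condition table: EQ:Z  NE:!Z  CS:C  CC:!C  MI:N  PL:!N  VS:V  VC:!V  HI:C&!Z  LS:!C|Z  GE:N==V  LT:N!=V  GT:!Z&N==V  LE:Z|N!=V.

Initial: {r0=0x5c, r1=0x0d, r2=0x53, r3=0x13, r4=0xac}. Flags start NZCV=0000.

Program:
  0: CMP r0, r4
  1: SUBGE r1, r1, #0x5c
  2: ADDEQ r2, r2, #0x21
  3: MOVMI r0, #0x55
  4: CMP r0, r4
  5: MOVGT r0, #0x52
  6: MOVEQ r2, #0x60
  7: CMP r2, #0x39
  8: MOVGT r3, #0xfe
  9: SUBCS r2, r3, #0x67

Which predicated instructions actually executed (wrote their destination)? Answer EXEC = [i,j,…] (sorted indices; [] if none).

[0] flags=1001 → (cmp)
[1] flags=1001 GE?T → r1=0xb1
[2] flags=1001 EQ?F → skip
[3] flags=1001 MI?T → r0=0x55
[4] flags=1001 → (cmp)
[5] flags=1001 GT?T → r0=0x52
[6] flags=1001 EQ?F → skip
[7] flags=0010 → (cmp)
[8] flags=0010 GT?T → r3=0xfe
[9] flags=0010 CS?T → r2=0x97

EXEC = [1,3,5,8,9]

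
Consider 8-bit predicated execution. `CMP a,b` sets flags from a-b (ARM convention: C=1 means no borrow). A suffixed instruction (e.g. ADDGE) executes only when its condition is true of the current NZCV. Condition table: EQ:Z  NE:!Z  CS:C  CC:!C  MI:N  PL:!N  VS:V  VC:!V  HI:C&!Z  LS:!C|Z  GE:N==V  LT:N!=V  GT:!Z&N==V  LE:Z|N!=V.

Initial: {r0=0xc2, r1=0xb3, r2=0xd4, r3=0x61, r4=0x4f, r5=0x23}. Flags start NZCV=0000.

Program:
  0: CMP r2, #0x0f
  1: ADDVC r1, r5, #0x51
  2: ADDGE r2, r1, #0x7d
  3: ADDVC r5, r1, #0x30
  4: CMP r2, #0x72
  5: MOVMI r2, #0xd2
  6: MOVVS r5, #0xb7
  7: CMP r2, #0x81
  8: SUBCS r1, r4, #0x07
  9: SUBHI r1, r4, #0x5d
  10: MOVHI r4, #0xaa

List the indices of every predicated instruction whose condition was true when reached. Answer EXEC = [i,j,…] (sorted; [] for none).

EXEC = [1,3,6,8,9,10]

[0] flags=1010 → (cmp)
[1] flags=1010 VC?T → r1=0x74
[2] flags=1010 GE?F → skip
[3] flags=1010 VC?T → r5=0xa4
[4] flags=0011 → (cmp)
[5] flags=0011 MI?F → skip
[6] flags=0011 VS?T → r5=0xb7
[7] flags=0010 → (cmp)
[8] flags=0010 CS?T → r1=0x48
[9] flags=0010 HI?T → r1=0xf2
[10] flags=0010 HI?T → r4=0xaa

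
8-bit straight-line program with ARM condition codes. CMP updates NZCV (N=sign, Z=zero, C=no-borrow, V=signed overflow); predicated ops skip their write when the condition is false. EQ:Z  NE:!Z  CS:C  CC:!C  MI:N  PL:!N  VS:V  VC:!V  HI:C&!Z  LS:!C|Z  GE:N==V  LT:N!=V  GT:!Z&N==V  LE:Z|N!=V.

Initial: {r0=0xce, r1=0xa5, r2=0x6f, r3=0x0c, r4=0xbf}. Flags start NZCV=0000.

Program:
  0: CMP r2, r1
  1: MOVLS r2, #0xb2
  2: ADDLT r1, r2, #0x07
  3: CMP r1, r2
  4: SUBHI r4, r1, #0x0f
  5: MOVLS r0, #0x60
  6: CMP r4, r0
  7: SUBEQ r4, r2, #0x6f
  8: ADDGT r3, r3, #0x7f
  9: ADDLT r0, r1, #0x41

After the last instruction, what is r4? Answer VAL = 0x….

VAL = 0xbf

[0] flags=1001 → (cmp)
[1] flags=1001 LS?T → r2=0xb2
[2] flags=1001 LT?F → skip
[3] flags=1000 → (cmp)
[4] flags=1000 HI?F → skip
[5] flags=1000 LS?T → r0=0x60
[6] flags=0011 → (cmp)
[7] flags=0011 EQ?F → skip
[8] flags=0011 GT?F → skip
[9] flags=0011 LT?T → r0=0xe6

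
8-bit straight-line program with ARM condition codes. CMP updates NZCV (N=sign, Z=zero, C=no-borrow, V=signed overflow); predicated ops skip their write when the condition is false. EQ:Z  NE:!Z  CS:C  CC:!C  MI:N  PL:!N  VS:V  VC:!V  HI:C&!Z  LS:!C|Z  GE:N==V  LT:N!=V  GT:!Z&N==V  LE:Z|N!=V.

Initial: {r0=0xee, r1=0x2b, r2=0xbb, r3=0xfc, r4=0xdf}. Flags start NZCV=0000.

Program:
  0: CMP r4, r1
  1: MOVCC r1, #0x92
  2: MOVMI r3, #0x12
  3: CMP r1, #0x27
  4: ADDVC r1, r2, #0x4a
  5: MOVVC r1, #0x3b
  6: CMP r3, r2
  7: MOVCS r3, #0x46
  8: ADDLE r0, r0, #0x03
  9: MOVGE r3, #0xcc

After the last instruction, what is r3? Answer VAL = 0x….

0: ✓ CMP  NZCV=1010
1: · MOVCC
2: ✓ MOVMI  r3←0x12
3: ✓ CMP  NZCV=0010
4: ✓ ADDVC  r1←0x05
5: ✓ MOVVC  r1←0x3b
6: ✓ CMP  NZCV=0000
7: · MOVCS
8: · ADDLE
9: ✓ MOVGE  r3←0xcc

VAL = 0xcc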